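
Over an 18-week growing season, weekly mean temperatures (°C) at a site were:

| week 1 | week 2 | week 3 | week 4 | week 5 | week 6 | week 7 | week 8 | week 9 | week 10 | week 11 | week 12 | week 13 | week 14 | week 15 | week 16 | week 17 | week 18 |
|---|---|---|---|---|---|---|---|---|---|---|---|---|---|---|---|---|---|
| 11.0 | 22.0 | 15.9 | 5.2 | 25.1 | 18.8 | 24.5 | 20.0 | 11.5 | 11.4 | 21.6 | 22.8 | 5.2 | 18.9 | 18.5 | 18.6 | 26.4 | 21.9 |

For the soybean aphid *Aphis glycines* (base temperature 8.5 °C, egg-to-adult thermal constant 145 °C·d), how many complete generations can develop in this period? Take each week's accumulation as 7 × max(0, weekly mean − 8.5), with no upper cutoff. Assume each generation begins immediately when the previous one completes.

8 generations

Weekly DD (7 × max(0, T̄ − 8.5)): 17.5, 94.5, 51.8, 0.0, 116.2, 72.1, 112.0, 80.5, 21.0, 20.3, 91.7, 100.1, 0.0, 72.8, 70.0, 70.7, 125.3, 93.8.
Season total = 1210.3 DD.
Complete generations = ⌊1210.3 / 145⌋ = 8.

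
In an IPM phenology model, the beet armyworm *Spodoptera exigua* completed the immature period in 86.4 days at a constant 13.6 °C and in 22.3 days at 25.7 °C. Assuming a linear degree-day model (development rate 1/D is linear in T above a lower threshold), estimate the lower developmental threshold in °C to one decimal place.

Under the model K = D·(T − T_b), so D₁·(T₁ − T_b) = D₂·(T₂ − T_b).
86.4·(13.6 − T_b) = 22.3·(25.7 − T_b)
T_b = (86.4·13.6 − 22.3·25.7) / (86.4 − 22.3) = 601.93 / 64.1 = 9.390 °C ≈ 9.4 °C.

9.4 °C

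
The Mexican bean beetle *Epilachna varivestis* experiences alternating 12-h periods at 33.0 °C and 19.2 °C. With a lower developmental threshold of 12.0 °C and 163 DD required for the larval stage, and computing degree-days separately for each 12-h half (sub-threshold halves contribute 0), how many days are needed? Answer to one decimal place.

Day half: max(0, 33.0 − 12.0) × 0.5 = 21.0 × 0.5 = 10.50 DD.
Night half: max(0, 19.2 − 12.0) × 0.5 = 7.2 × 0.5 = 3.60 DD.
Per 24 h: 14.10 DD/day.
Duration = 163 / 14.10 = 11.560 ≈ 11.6 days.

11.6 days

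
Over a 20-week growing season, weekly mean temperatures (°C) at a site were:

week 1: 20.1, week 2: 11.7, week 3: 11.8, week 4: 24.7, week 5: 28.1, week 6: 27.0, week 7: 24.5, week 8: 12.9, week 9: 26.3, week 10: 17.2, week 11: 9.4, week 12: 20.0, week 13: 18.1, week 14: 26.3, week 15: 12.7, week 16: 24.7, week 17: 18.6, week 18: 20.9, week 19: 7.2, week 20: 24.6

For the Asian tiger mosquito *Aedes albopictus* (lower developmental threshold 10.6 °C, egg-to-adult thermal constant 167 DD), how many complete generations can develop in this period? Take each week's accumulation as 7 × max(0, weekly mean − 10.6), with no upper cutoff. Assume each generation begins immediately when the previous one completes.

Weekly DD (7 × max(0, T̄ − 10.6)): 66.5, 7.7, 8.4, 98.7, 122.5, 114.8, 97.3, 16.1, 109.9, 46.2, 0.0, 65.8, 52.5, 109.9, 14.7, 98.7, 56.0, 72.1, 0.0, 98.0.
Season total = 1255.8 DD.
Complete generations = ⌊1255.8 / 167⌋ = 7.

7 generations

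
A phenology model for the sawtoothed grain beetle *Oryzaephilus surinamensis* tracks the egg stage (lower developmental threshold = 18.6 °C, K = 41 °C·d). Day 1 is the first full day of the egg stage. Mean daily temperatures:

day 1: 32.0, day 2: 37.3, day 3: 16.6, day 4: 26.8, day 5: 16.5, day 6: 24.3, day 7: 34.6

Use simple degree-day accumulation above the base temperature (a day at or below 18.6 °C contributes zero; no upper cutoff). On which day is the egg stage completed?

day 6

Daily DD above 18.6 °C: 13.4, 18.7, 0.0, 8.2, 0.0, 5.7, 16.0.
Cumulative: 13.4, 32.1, 32.1, 40.3, 40.3, 46.0, 62.0.
The total first reaches 41 DD on day 6.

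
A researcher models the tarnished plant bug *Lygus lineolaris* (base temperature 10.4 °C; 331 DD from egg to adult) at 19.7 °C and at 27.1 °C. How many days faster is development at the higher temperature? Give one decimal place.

15.8 days

At 19.7 °C: 331 / (19.7 − 10.4) = 331 / 9.3 = 35.591 d.
At 27.1 °C: 331 / (27.1 − 10.4) = 331 / 16.7 = 19.820 d.
Difference = |35.591 − 19.820| = 15.771 ≈ 15.8 days.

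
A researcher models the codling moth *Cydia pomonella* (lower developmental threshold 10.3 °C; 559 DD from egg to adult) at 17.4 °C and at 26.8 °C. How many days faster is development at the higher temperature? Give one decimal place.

44.9 days

At 17.4 °C: 559 / (17.4 − 10.3) = 559 / 7.1 = 78.732 d.
At 26.8 °C: 559 / (26.8 − 10.3) = 559 / 16.5 = 33.879 d.
Difference = |78.732 − 33.879| = 44.854 ≈ 44.9 days.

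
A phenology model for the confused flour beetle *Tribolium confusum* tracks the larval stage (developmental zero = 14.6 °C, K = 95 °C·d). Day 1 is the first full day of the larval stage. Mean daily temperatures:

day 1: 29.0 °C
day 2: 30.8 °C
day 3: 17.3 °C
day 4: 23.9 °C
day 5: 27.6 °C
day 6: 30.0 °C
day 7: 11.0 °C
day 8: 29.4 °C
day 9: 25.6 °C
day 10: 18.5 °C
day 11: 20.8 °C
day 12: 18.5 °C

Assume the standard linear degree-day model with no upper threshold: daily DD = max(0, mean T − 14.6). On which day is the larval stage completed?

day 9

Daily DD above 14.6 °C: 14.4, 16.2, 2.7, 9.3, 13.0, 15.4, 0.0, 14.8, 11.0, 3.9, 6.2, 3.9.
Cumulative: 14.4, 30.6, 33.3, 42.6, 55.6, 71.0, 71.0, 85.8, 96.8, 100.7, 106.9, 110.8.
The total first reaches 95 DD on day 9.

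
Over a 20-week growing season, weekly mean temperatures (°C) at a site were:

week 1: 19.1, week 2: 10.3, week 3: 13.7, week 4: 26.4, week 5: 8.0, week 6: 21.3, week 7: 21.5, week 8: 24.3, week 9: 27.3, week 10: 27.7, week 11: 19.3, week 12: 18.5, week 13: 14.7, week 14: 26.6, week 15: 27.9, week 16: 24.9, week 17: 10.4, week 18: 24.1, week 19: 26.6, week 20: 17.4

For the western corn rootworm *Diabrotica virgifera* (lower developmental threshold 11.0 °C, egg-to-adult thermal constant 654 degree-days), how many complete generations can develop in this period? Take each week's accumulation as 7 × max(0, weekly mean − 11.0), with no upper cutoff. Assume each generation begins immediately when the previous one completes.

2 generations

Weekly DD (7 × max(0, T̄ − 11.0)): 56.7, 0.0, 18.9, 107.8, 0.0, 72.1, 73.5, 93.1, 114.1, 116.9, 58.1, 52.5, 25.9, 109.2, 118.3, 97.3, 0.0, 91.7, 109.2, 44.8.
Season total = 1360.1 DD.
Complete generations = ⌊1360.1 / 654⌋ = 2.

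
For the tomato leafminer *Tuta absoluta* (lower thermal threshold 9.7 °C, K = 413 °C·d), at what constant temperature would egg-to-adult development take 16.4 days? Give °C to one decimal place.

Required daily accumulation = 413 / 16.4 = 25.183 DD/day.
T = T_base + 25.183 = 9.7 + 25.183 = 34.883 ≈ 34.9 °C.

34.9 °C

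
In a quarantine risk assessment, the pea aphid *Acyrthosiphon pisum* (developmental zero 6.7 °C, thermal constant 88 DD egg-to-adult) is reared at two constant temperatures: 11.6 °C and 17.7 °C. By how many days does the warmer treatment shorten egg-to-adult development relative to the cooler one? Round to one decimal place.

10.0 days

At 11.6 °C: 88 / (11.6 − 6.7) = 88 / 4.9 = 17.959 d.
At 17.7 °C: 88 / (17.7 − 6.7) = 88 / 11.0 = 8.000 d.
Difference = |17.959 − 8.000| = 9.959 ≈ 10.0 days.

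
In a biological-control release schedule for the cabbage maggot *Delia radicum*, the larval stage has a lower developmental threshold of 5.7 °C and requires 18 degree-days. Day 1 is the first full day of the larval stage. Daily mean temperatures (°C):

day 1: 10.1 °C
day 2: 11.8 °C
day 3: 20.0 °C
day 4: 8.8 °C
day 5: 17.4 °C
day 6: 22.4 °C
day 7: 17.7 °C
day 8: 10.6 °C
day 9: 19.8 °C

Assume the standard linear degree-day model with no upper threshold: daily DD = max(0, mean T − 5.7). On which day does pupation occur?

day 3

Daily DD above 5.7 °C: 4.4, 6.1, 14.3, 3.1, 11.7, 16.7, 12.0, 4.9, 14.1.
Cumulative: 4.4, 10.5, 24.8, 27.9, 39.6, 56.3, 68.3, 73.2, 87.3.
The total first reaches 18 DD on day 3.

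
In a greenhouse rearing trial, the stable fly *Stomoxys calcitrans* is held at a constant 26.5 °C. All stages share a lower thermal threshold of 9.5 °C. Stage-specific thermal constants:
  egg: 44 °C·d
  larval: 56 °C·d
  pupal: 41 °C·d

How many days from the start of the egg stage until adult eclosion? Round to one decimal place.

8.3 days

Daily accumulation at 26.5 °C = 26.5 − 9.5 = 17.0 DD/day.
Total K = 44 + 56 + 41 = 141 DD.
Total duration = 141 / 17.0 = 8.294 ≈ 8.3 days.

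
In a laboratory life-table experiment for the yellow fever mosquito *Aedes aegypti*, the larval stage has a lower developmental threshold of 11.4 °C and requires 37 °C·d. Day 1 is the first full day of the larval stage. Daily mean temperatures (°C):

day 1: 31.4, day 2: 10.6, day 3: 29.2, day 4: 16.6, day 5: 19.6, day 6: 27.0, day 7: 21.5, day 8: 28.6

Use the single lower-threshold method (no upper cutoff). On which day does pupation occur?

day 3

Daily DD above 11.4 °C: 20.0, 0.0, 17.8, 5.2, 8.2, 15.6, 10.1, 17.2.
Cumulative: 20.0, 20.0, 37.8, 43.0, 51.2, 66.8, 76.9, 94.1.
The total first reaches 37 DD on day 3.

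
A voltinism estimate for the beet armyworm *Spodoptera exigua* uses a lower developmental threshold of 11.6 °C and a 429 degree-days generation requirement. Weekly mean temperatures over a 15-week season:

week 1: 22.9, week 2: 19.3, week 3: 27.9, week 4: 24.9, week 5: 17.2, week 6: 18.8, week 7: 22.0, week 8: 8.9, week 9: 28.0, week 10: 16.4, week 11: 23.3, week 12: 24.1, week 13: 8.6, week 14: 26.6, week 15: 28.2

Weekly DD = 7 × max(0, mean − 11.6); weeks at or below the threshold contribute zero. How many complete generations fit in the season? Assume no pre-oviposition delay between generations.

2 generations

Weekly DD (7 × max(0, T̄ − 11.6)): 79.1, 53.9, 114.1, 93.1, 39.2, 50.4, 72.8, 0.0, 114.8, 33.6, 81.9, 87.5, 0.0, 105.0, 116.2.
Season total = 1041.6 DD.
Complete generations = ⌊1041.6 / 429⌋ = 2.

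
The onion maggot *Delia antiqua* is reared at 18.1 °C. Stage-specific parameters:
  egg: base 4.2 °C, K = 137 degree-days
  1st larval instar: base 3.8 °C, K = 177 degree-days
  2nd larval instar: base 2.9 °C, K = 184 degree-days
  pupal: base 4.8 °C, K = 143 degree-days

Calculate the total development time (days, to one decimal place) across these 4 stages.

45.1 days

egg: 137 / (18.1 − 4.2) = 137 / 13.9 = 9.856 d.
1st larval instar: 177 / (18.1 − 3.8) = 177 / 14.3 = 12.378 d.
2nd larval instar: 184 / (18.1 − 2.9) = 184 / 15.2 = 12.105 d.
pupal: 143 / (18.1 − 4.8) = 143 / 13.3 = 10.752 d.
Sum = 45.091 ≈ 45.1 days.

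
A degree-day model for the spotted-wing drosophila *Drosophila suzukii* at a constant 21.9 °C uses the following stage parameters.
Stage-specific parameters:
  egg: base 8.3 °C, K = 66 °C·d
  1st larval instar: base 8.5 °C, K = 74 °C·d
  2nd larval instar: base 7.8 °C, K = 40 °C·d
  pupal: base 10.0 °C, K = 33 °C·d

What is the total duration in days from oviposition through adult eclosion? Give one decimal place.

16.0 days

egg: 66 / (21.9 − 8.3) = 66 / 13.6 = 4.853 d.
1st larval instar: 74 / (21.9 − 8.5) = 74 / 13.4 = 5.522 d.
2nd larval instar: 40 / (21.9 − 7.8) = 40 / 14.1 = 2.837 d.
pupal: 33 / (21.9 − 10.0) = 33 / 11.9 = 2.773 d.
Sum = 15.985 ≈ 16.0 days.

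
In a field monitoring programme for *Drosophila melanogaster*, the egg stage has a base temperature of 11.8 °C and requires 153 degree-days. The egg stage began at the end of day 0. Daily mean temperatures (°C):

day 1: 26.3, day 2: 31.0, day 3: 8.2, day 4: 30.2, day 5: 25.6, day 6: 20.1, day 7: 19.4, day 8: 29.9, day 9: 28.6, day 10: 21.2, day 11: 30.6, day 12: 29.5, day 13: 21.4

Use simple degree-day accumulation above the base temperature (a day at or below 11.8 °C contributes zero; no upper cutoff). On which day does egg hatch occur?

day 12

Daily DD above 11.8 °C: 14.5, 19.2, 0.0, 18.4, 13.8, 8.3, 7.6, 18.1, 16.8, 9.4, 18.8, 17.7, 9.6.
Cumulative: 14.5, 33.7, 33.7, 52.1, 65.9, 74.2, 81.8, 99.9, 116.7, 126.1, 144.9, 162.6, 172.2.
The total first reaches 153 DD on day 12.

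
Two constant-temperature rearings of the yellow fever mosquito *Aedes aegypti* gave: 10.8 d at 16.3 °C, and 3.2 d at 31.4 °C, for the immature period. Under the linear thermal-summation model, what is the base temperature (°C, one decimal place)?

9.9 °C

Equal thermal constants: D₁(T₁ − T_b) = D₂(T₂ − T_b).
10.8·(16.3 − T_b) = 3.2·(31.4 − T_b)
T_b = (10.8·16.3 − 3.2·31.4) / (10.8 − 3.2) = 75.56 / 7.6 = 9.942 °C ≈ 9.9 °C.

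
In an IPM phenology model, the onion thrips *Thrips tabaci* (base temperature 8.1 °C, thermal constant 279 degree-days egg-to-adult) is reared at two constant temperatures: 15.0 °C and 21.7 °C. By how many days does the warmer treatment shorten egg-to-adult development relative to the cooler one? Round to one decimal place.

At 15.0 °C: 279 / (15.0 − 8.1) = 279 / 6.9 = 40.435 d.
At 21.7 °C: 279 / (21.7 − 8.1) = 279 / 13.6 = 20.515 d.
Difference = |40.435 − 20.515| = 19.920 ≈ 19.9 days.

19.9 days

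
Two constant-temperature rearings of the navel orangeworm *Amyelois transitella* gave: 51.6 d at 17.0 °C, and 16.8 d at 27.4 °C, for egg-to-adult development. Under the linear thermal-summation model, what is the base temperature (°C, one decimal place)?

12.0 °C

Linear rate model ⇒ the product D·(T − T_b) is constant across temperatures.
51.6·(17.0 − T_b) = 16.8·(27.4 − T_b)
T_b = (51.6·17.0 − 16.8·27.4) / (51.6 − 16.8) = 416.88 / 34.8 = 11.979 °C ≈ 12.0 °C.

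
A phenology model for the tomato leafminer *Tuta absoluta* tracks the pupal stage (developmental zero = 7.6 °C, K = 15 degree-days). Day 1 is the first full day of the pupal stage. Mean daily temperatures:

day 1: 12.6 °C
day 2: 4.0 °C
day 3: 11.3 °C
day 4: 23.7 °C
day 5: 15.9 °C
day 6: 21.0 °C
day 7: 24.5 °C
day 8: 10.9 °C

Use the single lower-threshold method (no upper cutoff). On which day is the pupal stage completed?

Daily DD above 7.6 °C: 5.0, 0.0, 3.7, 16.1, 8.3, 13.4, 16.9, 3.3.
Cumulative: 5.0, 5.0, 8.7, 24.8, 33.1, 46.5, 63.4, 66.7.
The total first reaches 15 DD on day 4.

day 4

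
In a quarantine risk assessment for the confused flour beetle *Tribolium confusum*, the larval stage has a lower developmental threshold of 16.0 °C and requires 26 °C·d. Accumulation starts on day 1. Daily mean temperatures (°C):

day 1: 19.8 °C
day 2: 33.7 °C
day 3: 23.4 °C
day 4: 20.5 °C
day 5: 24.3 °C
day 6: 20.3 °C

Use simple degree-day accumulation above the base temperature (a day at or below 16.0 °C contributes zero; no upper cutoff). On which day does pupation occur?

day 3

Daily DD above 16.0 °C: 3.8, 17.7, 7.4, 4.5, 8.3, 4.3.
Cumulative: 3.8, 21.5, 28.9, 33.4, 41.7, 46.0.
The total first reaches 26 DD on day 3.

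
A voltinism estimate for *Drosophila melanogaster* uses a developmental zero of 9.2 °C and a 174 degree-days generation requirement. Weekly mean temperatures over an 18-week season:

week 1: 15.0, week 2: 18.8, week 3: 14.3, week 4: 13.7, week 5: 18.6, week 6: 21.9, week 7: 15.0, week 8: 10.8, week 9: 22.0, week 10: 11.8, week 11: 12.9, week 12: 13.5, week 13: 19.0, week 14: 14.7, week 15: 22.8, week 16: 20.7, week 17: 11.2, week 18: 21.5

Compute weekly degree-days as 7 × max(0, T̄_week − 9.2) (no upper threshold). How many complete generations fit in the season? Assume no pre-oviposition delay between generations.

Weekly DD (7 × max(0, T̄ − 9.2)): 40.6, 67.2, 35.7, 31.5, 65.8, 88.9, 40.6, 11.2, 89.6, 18.2, 25.9, 30.1, 68.6, 38.5, 95.2, 80.5, 14.0, 86.1.
Season total = 928.2 DD.
Complete generations = ⌊928.2 / 174⌋ = 5.

5 generations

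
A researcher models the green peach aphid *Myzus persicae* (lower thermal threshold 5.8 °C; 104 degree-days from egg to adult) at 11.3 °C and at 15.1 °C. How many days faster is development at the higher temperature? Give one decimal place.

At 11.3 °C: 104 / (11.3 − 5.8) = 104 / 5.5 = 18.909 d.
At 15.1 °C: 104 / (15.1 − 5.8) = 104 / 9.3 = 11.183 d.
Difference = |18.909 − 11.183| = 7.726 ≈ 7.7 days.

7.7 days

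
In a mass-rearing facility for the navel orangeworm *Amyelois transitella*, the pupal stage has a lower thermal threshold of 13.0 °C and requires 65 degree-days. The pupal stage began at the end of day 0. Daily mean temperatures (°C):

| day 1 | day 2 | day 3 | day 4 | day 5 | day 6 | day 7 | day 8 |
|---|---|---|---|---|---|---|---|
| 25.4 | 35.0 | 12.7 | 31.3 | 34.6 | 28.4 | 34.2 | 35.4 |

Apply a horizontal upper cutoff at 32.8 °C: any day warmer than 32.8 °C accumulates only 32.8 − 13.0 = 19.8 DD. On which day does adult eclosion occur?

Daily DD above 13.0 °C (capped at 19.8): 12.4, 19.8, 0.0, 18.3, 19.8, 15.4, 19.8, 19.8.
Cumulative: 12.4, 32.2, 32.2, 50.5, 70.3, 85.7, 105.5, 125.3.
The total first reaches 65 DD on day 5.

day 5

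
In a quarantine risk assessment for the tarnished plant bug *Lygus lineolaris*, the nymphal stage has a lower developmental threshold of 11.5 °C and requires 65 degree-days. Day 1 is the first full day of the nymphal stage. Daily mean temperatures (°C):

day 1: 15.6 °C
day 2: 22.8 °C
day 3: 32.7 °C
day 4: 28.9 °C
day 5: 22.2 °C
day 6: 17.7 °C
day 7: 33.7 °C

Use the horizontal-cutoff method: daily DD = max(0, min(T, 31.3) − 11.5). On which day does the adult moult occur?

day 6

Daily DD above 11.5 °C (capped at 19.8): 4.1, 11.3, 19.8, 17.4, 10.7, 6.2, 19.8.
Cumulative: 4.1, 15.4, 35.2, 52.6, 63.3, 69.5, 89.3.
The total first reaches 65 DD on day 6.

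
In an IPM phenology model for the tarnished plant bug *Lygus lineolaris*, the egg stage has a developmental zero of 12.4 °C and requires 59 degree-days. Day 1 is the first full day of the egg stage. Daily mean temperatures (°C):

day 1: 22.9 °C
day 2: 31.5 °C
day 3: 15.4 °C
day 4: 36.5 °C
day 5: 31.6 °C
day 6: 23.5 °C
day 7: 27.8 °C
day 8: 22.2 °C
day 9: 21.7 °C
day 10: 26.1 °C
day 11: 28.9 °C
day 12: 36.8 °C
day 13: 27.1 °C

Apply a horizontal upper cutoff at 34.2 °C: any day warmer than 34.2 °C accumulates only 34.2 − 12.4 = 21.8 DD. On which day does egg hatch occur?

day 5

Daily DD above 12.4 °C (capped at 21.8): 10.5, 19.1, 3.0, 21.8, 19.2, 11.1, 15.4, 9.8, 9.3, 13.7, 16.5, 21.8, 14.7.
Cumulative: 10.5, 29.6, 32.6, 54.4, 73.6, 84.7, 100.1, 109.9, 119.2, 132.9, 149.4, 171.2, 185.9.
The total first reaches 59 DD on day 5.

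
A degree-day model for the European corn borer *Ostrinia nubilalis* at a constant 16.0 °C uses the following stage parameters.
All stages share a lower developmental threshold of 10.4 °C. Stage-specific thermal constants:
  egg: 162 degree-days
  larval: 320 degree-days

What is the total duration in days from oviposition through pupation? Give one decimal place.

Daily accumulation at 16.0 °C = 16.0 − 10.4 = 5.6 DD/day.
Total K = 162 + 320 = 482 DD.
Total duration = 482 / 5.6 = 86.071 ≈ 86.1 days.

86.1 days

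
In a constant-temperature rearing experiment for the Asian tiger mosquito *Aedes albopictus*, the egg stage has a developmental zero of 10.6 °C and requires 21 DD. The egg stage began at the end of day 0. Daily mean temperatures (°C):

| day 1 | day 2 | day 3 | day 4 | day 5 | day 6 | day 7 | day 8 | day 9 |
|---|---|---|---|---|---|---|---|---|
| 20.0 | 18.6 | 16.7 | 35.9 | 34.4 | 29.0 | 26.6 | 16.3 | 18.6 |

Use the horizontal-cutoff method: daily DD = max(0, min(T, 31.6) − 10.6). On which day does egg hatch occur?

day 3

Daily DD above 10.6 °C (capped at 21.0): 9.4, 8.0, 6.1, 21.0, 21.0, 18.4, 16.0, 5.7, 8.0.
Cumulative: 9.4, 17.4, 23.5, 44.5, 65.5, 83.9, 99.9, 105.6, 113.6.
The total first reaches 21 DD on day 3.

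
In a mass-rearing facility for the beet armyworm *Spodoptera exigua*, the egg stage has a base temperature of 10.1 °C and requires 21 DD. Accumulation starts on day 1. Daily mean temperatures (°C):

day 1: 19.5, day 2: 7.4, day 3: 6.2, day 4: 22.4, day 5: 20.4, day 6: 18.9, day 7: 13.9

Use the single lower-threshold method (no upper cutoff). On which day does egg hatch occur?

Daily DD above 10.1 °C: 9.4, 0.0, 0.0, 12.3, 10.3, 8.8, 3.8.
Cumulative: 9.4, 9.4, 9.4, 21.7, 32.0, 40.8, 44.6.
The total first reaches 21 DD on day 4.

day 4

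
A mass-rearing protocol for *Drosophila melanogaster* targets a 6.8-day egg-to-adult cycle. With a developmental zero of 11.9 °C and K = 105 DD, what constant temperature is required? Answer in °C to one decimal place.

Required daily accumulation = 105 / 6.8 = 15.441 DD/day.
T = T_base + 15.441 = 11.9 + 15.441 = 27.341 ≈ 27.3 °C.

27.3 °C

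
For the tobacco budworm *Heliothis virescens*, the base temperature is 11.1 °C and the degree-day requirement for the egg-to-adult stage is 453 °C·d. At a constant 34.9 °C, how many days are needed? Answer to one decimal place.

Daily accumulation = 34.9 − 11.1 = 23.8 DD/day.
Duration = 453 / 23.8 = 19.034 ≈ 19.0 days.

19.0 days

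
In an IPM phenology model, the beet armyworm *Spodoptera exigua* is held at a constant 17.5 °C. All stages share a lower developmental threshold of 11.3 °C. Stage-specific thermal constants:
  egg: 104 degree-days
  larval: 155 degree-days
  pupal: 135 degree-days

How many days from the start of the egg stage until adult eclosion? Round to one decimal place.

Daily accumulation at 17.5 °C = 17.5 − 11.3 = 6.2 DD/day.
Total K = 104 + 155 + 135 = 394 DD.
Total duration = 394 / 6.2 = 63.548 ≈ 63.5 days.

63.5 days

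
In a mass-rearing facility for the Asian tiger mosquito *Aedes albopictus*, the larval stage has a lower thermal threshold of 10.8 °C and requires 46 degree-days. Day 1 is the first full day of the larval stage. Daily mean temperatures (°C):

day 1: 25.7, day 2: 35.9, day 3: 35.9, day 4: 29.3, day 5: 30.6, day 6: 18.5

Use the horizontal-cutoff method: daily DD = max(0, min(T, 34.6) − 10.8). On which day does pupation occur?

day 3

Daily DD above 10.8 °C (capped at 23.8): 14.9, 23.8, 23.8, 18.5, 19.8, 7.7.
Cumulative: 14.9, 38.7, 62.5, 81.0, 100.8, 108.5.
The total first reaches 46 DD on day 3.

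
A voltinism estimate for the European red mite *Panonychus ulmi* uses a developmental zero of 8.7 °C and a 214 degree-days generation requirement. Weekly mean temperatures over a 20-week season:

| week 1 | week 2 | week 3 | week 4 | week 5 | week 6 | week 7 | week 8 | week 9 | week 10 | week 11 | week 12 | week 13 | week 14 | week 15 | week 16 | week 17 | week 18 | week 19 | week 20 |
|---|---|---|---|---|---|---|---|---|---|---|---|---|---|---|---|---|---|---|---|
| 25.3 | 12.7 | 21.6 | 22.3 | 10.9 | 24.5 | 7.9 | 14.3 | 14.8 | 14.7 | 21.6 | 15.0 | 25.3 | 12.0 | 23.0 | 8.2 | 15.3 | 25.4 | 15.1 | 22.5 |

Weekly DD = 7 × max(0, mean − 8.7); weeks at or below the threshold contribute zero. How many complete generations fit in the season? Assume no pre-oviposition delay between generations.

Weekly DD (7 × max(0, T̄ − 8.7)): 116.2, 28.0, 90.3, 95.2, 15.4, 110.6, 0.0, 39.2, 42.7, 42.0, 90.3, 44.1, 116.2, 23.1, 100.1, 0.0, 46.2, 116.9, 44.8, 96.6.
Season total = 1257.9 DD.
Complete generations = ⌊1257.9 / 214⌋ = 5.

5 generations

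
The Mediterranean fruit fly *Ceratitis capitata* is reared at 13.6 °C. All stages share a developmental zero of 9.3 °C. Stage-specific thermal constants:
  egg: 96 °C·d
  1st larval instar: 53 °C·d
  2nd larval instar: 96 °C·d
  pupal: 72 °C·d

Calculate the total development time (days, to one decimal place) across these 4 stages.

Daily accumulation at 13.6 °C = 13.6 − 9.3 = 4.3 DD/day.
Total K = 96 + 53 + 96 + 72 = 317 DD.
Total duration = 317 / 4.3 = 73.721 ≈ 73.7 days.

73.7 days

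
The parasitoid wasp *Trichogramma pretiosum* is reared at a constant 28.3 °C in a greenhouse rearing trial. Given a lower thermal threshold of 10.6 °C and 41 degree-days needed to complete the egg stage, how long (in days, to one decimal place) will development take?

2.3 days

Daily accumulation = 28.3 − 10.6 = 17.7 DD/day.
Duration = 41 / 17.7 = 2.316 ≈ 2.3 days.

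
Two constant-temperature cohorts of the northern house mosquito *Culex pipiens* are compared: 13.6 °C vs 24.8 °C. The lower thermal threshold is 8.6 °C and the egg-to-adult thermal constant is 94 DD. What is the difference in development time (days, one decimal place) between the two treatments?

13.0 days

At 13.6 °C: 94 / (13.6 − 8.6) = 94 / 5.0 = 18.800 d.
At 24.8 °C: 94 / (24.8 − 8.6) = 94 / 16.2 = 5.802 d.
Difference = |18.800 − 5.802| = 12.998 ≈ 13.0 days.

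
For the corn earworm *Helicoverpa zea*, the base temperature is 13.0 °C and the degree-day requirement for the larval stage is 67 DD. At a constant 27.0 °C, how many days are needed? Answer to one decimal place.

Daily accumulation = 27.0 − 13.0 = 14.0 DD/day.
Duration = 67 / 14.0 = 4.786 ≈ 4.8 days.

4.8 days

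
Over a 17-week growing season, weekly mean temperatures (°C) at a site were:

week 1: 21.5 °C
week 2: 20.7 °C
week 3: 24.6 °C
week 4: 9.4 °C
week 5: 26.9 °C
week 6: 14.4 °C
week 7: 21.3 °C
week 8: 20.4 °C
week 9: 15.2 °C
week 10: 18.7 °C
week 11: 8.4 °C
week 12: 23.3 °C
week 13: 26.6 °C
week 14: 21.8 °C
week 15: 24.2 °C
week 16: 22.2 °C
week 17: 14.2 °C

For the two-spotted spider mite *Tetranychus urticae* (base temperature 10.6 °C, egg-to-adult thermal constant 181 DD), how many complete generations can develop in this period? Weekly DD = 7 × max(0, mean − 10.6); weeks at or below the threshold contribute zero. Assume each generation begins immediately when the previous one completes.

6 generations

Weekly DD (7 × max(0, T̄ − 10.6)): 76.3, 70.7, 98.0, 0.0, 114.1, 26.6, 74.9, 68.6, 32.2, 56.7, 0.0, 88.9, 112.0, 78.4, 95.2, 81.2, 25.2.
Season total = 1099.0 DD.
Complete generations = ⌊1099.0 / 181⌋ = 6.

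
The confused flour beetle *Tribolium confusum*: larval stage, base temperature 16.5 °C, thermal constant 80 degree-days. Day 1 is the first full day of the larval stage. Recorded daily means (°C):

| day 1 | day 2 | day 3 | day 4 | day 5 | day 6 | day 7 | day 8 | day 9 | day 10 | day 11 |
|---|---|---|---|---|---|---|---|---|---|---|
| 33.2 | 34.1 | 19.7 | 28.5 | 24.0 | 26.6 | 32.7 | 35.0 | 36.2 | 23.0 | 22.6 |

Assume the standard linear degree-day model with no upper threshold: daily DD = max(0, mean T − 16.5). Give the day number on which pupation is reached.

day 7

Daily DD above 16.5 °C: 16.7, 17.6, 3.2, 12.0, 7.5, 10.1, 16.2, 18.5, 19.7, 6.5, 6.1.
Cumulative: 16.7, 34.3, 37.5, 49.5, 57.0, 67.1, 83.3, 101.8, 121.5, 128.0, 134.1.
The total first reaches 80 DD on day 7.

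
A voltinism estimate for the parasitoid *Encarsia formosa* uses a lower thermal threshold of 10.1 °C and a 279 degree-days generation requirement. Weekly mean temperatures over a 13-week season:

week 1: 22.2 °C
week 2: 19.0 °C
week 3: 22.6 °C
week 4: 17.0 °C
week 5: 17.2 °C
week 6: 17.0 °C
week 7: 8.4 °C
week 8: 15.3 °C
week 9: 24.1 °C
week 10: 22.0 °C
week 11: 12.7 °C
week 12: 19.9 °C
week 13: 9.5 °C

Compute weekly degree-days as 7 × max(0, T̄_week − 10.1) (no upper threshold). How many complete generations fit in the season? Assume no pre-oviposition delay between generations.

Weekly DD (7 × max(0, T̄ − 10.1)): 84.7, 62.3, 87.5, 48.3, 49.7, 48.3, 0.0, 36.4, 98.0, 83.3, 18.2, 68.6, 0.0.
Season total = 685.3 DD.
Complete generations = ⌊685.3 / 279⌋ = 2.

2 generations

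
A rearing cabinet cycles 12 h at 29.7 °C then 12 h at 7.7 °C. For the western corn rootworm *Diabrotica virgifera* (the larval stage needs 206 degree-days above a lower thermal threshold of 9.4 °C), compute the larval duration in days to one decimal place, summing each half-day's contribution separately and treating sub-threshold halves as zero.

20.3 days

Day half: max(0, 29.7 − 9.4) × 0.5 = 20.3 × 0.5 = 10.15 DD.
Night half: max(0, 7.7 − 9.4) × 0.5 = 0.0 × 0.5 = 0.00 DD.
Per 24 h: 10.15 DD/day.
Duration = 206 / 10.15 = 20.296 ≈ 20.3 days.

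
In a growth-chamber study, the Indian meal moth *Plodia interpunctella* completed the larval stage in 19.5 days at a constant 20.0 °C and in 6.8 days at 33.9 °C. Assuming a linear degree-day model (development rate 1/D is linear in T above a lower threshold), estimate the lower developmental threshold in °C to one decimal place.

Under the model K = D·(T − T_b), so D₁·(T₁ − T_b) = D₂·(T₂ − T_b).
19.5·(20.0 − T_b) = 6.8·(33.9 − T_b)
T_b = (19.5·20.0 − 6.8·33.9) / (19.5 − 6.8) = 159.48 / 12.7 = 12.557 °C ≈ 12.6 °C.

12.6 °C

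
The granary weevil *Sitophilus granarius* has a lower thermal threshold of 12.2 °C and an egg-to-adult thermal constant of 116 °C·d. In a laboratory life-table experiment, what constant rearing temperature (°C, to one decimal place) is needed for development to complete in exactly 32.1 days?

Required daily accumulation = 116 / 32.1 = 3.614 DD/day.
T = T_base + 3.614 = 12.2 + 3.614 = 15.814 ≈ 15.8 °C.

15.8 °C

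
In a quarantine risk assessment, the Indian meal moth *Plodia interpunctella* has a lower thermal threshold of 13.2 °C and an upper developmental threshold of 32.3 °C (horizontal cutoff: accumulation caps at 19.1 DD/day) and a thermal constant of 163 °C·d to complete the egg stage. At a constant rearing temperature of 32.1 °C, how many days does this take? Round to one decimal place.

Daily accumulation = 32.1 − 13.2 = 18.9 DD/day.
Duration = 163 / 18.9 = 8.624 ≈ 8.6 days.

8.6 days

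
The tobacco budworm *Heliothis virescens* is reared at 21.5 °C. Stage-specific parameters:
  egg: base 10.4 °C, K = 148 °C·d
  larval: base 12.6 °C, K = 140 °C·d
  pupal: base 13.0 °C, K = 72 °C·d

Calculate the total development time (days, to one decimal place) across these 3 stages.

egg: 148 / (21.5 − 10.4) = 148 / 11.1 = 13.333 d.
larval: 140 / (21.5 − 12.6) = 140 / 8.9 = 15.730 d.
pupal: 72 / (21.5 − 13.0) = 72 / 8.5 = 8.471 d.
Sum = 37.534 ≈ 37.5 days.

37.5 days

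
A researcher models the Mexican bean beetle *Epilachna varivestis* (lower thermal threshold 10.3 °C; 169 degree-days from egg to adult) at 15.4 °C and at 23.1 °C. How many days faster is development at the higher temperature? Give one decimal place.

At 15.4 °C: 169 / (15.4 − 10.3) = 169 / 5.1 = 33.137 d.
At 23.1 °C: 169 / (23.1 − 10.3) = 169 / 12.8 = 13.203 d.
Difference = |33.137 − 13.203| = 19.934 ≈ 19.9 days.

19.9 days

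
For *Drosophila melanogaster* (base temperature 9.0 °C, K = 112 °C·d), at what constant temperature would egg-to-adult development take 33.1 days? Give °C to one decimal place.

12.4 °C

Required daily accumulation = 112 / 33.1 = 3.384 DD/day.
T = T_base + 3.384 = 9.0 + 3.384 = 12.384 ≈ 12.4 °C.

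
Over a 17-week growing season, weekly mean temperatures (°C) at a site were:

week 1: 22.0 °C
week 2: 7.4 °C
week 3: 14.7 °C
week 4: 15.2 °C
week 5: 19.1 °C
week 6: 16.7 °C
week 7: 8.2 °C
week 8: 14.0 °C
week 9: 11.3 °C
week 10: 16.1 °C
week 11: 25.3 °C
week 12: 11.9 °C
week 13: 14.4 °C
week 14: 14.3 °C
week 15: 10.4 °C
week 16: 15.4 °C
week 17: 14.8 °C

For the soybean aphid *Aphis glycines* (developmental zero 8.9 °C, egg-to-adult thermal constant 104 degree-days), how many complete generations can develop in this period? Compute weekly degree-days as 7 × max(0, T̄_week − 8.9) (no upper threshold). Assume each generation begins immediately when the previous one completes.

6 generations

Weekly DD (7 × max(0, T̄ − 8.9)): 91.7, 0.0, 40.6, 44.1, 71.4, 54.6, 0.0, 35.7, 16.8, 50.4, 114.8, 21.0, 38.5, 37.8, 10.5, 45.5, 41.3.
Season total = 714.7 DD.
Complete generations = ⌊714.7 / 104⌋ = 6.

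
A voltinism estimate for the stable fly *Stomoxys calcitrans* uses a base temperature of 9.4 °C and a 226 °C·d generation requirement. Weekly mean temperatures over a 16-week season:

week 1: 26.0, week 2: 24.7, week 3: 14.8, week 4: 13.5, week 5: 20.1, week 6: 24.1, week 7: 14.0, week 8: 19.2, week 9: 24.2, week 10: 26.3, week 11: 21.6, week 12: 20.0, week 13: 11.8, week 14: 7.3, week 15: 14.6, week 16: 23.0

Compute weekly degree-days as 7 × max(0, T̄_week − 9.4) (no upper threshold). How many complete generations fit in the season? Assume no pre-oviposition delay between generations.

Weekly DD (7 × max(0, T̄ − 9.4)): 116.2, 107.1, 37.8, 28.7, 74.9, 102.9, 32.2, 68.6, 103.6, 118.3, 85.4, 74.2, 16.8, 0.0, 36.4, 95.2.
Season total = 1098.3 DD.
Complete generations = ⌊1098.3 / 226⌋ = 4.

4 generations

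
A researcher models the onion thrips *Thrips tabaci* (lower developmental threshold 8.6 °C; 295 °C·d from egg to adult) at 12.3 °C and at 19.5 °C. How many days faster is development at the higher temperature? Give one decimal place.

52.7 days

At 12.3 °C: 295 / (12.3 − 8.6) = 295 / 3.7 = 79.730 d.
At 19.5 °C: 295 / (19.5 − 8.6) = 295 / 10.9 = 27.064 d.
Difference = |79.730 − 27.064| = 52.666 ≈ 52.7 days.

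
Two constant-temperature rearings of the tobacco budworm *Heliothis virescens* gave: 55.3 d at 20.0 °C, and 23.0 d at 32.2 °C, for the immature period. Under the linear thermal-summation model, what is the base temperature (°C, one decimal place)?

11.3 °C

Linear rate model ⇒ the product D·(T − T_b) is constant across temperatures.
55.3·(20.0 − T_b) = 23.0·(32.2 − T_b)
T_b = (55.3·20.0 − 23.0·32.2) / (55.3 − 23.0) = 365.40 / 32.3 = 11.313 °C ≈ 11.3 °C.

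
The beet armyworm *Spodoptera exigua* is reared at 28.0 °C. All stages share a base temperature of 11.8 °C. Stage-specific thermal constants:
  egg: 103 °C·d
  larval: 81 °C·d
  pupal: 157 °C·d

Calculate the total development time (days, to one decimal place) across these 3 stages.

21.0 days

Daily accumulation at 28.0 °C = 28.0 − 11.8 = 16.2 DD/day.
Total K = 103 + 81 + 157 = 341 DD.
Total duration = 341 / 16.2 = 21.049 ≈ 21.0 days.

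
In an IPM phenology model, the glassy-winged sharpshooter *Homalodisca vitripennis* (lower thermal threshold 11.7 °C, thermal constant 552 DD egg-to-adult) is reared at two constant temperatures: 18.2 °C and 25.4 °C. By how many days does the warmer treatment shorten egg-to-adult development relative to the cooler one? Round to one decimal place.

At 18.2 °C: 552 / (18.2 − 11.7) = 552 / 6.5 = 84.923 d.
At 25.4 °C: 552 / (25.4 − 11.7) = 552 / 13.7 = 40.292 d.
Difference = |84.923 − 40.292| = 44.631 ≈ 44.6 days.

44.6 days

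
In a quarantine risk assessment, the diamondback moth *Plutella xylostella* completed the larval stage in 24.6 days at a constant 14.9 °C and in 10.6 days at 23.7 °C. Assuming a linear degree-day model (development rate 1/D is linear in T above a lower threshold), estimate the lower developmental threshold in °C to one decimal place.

Under the model K = D·(T − T_b), so D₁·(T₁ − T_b) = D₂·(T₂ − T_b).
24.6·(14.9 − T_b) = 10.6·(23.7 − T_b)
T_b = (24.6·14.9 − 10.6·23.7) / (24.6 − 10.6) = 115.32 / 14.0 = 8.237 °C ≈ 8.2 °C.

8.2 °C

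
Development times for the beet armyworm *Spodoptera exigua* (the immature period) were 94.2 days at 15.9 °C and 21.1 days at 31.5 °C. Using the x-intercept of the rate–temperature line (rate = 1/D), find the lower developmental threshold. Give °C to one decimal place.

Under the model K = D·(T − T_b), so D₁·(T₁ − T_b) = D₂·(T₂ − T_b).
94.2·(15.9 − T_b) = 21.1·(31.5 − T_b)
T_b = (94.2·15.9 − 21.1·31.5) / (94.2 − 21.1) = 833.13 / 73.1 = 11.397 °C ≈ 11.4 °C.

11.4 °C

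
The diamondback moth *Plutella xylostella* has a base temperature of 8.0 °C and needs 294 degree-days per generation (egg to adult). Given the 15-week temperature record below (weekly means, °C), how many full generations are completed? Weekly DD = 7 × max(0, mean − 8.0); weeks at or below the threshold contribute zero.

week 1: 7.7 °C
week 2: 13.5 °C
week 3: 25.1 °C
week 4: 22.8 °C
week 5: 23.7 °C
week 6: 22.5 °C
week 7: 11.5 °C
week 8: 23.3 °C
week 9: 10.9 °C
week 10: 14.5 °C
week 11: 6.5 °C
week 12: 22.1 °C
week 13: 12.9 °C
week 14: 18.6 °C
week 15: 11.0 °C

3 generations

Weekly DD (7 × max(0, T̄ − 8.0)): 0.0, 38.5, 119.7, 103.6, 109.9, 101.5, 24.5, 107.1, 20.3, 45.5, 0.0, 98.7, 34.3, 74.2, 21.0.
Season total = 898.8 DD.
Complete generations = ⌊898.8 / 294⌋ = 3.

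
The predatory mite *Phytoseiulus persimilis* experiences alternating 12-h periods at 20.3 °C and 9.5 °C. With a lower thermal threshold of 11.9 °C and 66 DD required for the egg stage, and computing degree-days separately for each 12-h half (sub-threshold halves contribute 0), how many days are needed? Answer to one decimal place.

15.7 days

Day half: max(0, 20.3 − 11.9) × 0.5 = 8.4 × 0.5 = 4.20 DD.
Night half: max(0, 9.5 − 11.9) × 0.5 = 0.0 × 0.5 = 0.00 DD.
Per 24 h: 4.20 DD/day.
Duration = 66 / 4.20 = 15.714 ≈ 15.7 days.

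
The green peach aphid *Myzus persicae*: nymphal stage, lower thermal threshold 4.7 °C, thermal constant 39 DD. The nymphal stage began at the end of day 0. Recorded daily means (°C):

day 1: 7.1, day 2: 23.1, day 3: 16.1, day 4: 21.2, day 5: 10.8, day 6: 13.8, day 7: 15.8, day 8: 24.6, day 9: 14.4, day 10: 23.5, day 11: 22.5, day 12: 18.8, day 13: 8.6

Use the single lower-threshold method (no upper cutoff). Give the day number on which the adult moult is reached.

day 4

Daily DD above 4.7 °C: 2.4, 18.4, 11.4, 16.5, 6.1, 9.1, 11.1, 19.9, 9.7, 18.8, 17.8, 14.1, 3.9.
Cumulative: 2.4, 20.8, 32.2, 48.7, 54.8, 63.9, 75.0, 94.9, 104.6, 123.4, 141.2, 155.3, 159.2.
The total first reaches 39 DD on day 4.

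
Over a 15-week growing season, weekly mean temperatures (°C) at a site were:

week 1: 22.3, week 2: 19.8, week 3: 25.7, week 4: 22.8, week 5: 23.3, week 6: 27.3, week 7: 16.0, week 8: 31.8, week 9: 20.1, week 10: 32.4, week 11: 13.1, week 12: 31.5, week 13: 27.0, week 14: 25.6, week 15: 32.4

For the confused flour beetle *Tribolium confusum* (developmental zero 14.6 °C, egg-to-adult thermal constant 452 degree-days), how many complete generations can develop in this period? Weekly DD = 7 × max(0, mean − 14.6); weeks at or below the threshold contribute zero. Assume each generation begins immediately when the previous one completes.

Weekly DD (7 × max(0, T̄ − 14.6)): 53.9, 36.4, 77.7, 57.4, 60.9, 88.9, 9.8, 120.4, 38.5, 124.6, 0.0, 118.3, 86.8, 77.0, 124.6.
Season total = 1075.2 DD.
Complete generations = ⌊1075.2 / 452⌋ = 2.

2 generations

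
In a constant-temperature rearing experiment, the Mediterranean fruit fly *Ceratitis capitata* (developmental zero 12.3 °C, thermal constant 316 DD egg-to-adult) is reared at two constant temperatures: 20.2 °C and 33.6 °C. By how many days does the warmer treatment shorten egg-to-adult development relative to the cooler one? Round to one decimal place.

At 20.2 °C: 316 / (20.2 − 12.3) = 316 / 7.9 = 40.000 d.
At 33.6 °C: 316 / (33.6 − 12.3) = 316 / 21.3 = 14.836 d.
Difference = |40.000 − 14.836| = 25.164 ≈ 25.2 days.

25.2 days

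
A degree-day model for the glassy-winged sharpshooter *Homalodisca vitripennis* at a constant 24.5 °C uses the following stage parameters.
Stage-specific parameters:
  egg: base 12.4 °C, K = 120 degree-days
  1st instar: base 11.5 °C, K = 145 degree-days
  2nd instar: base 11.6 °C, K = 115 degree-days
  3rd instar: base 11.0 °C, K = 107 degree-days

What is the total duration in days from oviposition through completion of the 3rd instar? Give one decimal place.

egg: 120 / (24.5 − 12.4) = 120 / 12.1 = 9.917 d.
1st instar: 145 / (24.5 − 11.5) = 145 / 13.0 = 11.154 d.
2nd instar: 115 / (24.5 − 11.6) = 115 / 12.9 = 8.915 d.
3rd instar: 107 / (24.5 − 11.0) = 107 / 13.5 = 7.926 d.
Sum = 37.912 ≈ 37.9 days.

37.9 days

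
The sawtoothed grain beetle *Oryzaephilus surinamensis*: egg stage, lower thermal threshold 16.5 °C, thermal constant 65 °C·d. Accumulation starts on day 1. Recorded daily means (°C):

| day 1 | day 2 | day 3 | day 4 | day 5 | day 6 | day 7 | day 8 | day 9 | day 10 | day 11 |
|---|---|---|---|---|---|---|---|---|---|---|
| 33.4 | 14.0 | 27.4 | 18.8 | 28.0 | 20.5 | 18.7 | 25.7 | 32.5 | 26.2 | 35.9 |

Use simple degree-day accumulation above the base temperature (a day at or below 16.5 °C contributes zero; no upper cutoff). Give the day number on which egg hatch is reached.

day 9

Daily DD above 16.5 °C: 16.9, 0.0, 10.9, 2.3, 11.5, 4.0, 2.2, 9.2, 16.0, 9.7, 19.4.
Cumulative: 16.9, 16.9, 27.8, 30.1, 41.6, 45.6, 47.8, 57.0, 73.0, 82.7, 102.1.
The total first reaches 65 DD on day 9.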